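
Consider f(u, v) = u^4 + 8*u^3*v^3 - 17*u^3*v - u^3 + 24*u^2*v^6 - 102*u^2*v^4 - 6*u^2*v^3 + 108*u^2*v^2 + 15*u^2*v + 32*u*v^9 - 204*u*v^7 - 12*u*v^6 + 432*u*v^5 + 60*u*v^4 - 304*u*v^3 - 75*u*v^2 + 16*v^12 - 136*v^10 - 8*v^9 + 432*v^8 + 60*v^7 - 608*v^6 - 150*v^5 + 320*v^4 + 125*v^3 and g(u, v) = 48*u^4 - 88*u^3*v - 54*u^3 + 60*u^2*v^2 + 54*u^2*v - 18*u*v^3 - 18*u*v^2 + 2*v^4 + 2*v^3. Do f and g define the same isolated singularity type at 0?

The Hessian of f at 0 has rank 0. Corank 2; j^3 = -(u - 5*v)^3 is a perfect cube, so E-series; the 4-jet and mu = 7 give E_7. The Hessian of g at 0 has rank 0. Corank 2; j^3 = -2*(3*u - v)^3 is a perfect cube, so E-series; the 4-jet and mu = 7 give E_7. Both have type E_7, hence right-equivalent.

Yes.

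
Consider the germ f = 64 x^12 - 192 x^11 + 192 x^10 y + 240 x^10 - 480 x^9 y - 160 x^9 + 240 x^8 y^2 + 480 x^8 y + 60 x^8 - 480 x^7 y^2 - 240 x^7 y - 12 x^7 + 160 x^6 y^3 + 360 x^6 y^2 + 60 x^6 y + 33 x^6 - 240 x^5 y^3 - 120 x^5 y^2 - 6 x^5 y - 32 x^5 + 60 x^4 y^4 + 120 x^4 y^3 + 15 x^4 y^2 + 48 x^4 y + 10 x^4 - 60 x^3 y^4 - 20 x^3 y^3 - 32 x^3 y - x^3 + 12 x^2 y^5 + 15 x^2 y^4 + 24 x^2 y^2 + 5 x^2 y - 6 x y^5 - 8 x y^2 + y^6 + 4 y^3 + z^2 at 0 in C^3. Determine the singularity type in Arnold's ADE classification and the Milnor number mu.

Type D7, Milnor number mu = 7.

The Hessian of f at 0 has rank 1. Corank 2; j^3 = -(x - 2*y)^2*(x - y) has shape L^2 M (L != M), so D-series; mu = 7 gives D_7.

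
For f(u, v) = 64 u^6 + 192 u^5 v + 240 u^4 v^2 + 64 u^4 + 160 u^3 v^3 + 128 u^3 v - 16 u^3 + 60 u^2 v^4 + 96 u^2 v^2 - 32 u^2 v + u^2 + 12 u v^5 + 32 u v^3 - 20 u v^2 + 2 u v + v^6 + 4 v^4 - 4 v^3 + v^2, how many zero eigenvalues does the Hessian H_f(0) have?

1

Hessian at 0 has rank 1.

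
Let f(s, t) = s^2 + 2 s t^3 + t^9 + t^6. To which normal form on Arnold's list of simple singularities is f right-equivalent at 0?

The Hessian of f at 0 is [[2, 0], [0, 0]] with rank 1, so corank 1. A Groebner basis of the Jacobian ideal J(f) in C{s,t} is {s^2*t^2, s^3, s + t^3}; counting standard monomials gives mu = 8. Corank 1: A-series; mu = 8 gives A_8.

A_8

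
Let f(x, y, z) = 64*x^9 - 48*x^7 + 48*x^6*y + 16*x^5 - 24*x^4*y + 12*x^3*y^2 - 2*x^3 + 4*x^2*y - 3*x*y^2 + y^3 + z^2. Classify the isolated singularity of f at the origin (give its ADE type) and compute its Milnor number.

Type D_4, Milnor number mu = 4.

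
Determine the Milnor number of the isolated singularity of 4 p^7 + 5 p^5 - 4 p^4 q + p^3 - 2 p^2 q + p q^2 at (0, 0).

6

The Hessian of f at 0 has rank 0. Corank 2; j^3 = p*(p - q)^2 has shape L^2 M (L != M), so D-series; mu = 6 gives D_6.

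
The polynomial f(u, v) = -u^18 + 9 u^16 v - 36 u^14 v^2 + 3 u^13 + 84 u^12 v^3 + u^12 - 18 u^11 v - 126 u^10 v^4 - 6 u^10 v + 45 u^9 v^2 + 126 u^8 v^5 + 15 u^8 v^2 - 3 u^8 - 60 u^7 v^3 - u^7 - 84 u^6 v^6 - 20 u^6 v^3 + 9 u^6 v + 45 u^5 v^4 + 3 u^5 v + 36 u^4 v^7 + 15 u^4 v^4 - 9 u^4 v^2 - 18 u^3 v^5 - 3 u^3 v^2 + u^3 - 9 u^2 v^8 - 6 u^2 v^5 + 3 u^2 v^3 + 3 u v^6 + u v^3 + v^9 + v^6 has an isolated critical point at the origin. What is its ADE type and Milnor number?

Type E_{7}, Milnor number mu = 7.

The Hessian of f at 0 is [[0, 0], [0, 0]] with rank 0, so corank 2. A Groebner basis of the Jacobian ideal J(f) in C{u,v} is {u^3, u*v^2, 3*u^2 + v^3}; counting standard monomials gives mu = 7. Corank 2; j^3 = u^3 is a perfect cube, so E-series; the 4-jet and mu = 7 give E_7.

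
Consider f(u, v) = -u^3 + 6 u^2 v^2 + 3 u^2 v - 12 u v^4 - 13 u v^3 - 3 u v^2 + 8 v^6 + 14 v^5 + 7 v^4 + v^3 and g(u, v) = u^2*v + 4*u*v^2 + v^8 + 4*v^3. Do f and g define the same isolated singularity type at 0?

No.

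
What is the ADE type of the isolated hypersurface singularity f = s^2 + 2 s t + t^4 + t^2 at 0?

The Hessian of f at 0 is [[2, 2], [2, 2]] with rank 1, so corank 1. A Groebner basis of the Jacobian ideal J(f) in C{s,t} is {t^3, s + t}; counting standard monomials gives mu = 3. Corank 1: A-series; mu = 3 gives A_3.

A3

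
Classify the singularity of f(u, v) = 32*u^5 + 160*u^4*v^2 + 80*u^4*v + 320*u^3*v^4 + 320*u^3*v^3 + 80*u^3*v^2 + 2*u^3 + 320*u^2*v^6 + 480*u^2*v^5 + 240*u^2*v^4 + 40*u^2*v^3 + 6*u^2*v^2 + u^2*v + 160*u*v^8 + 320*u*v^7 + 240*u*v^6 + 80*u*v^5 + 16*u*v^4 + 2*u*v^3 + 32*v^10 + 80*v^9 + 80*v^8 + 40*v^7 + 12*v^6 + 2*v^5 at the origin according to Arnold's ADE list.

The Hessian of f at 0 has rank 0. Corank 2; j^3 = u^2*(2*u + v) has shape L^2 M (L != M), so D-series; mu = 6 gives D_6.

D_6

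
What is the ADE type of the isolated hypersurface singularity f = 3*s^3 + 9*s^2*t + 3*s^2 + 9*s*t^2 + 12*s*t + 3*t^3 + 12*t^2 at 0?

A_{2}

The Hessian of f at 0 has rank 1. Corank 1: A-series; mu = 2 gives A_2.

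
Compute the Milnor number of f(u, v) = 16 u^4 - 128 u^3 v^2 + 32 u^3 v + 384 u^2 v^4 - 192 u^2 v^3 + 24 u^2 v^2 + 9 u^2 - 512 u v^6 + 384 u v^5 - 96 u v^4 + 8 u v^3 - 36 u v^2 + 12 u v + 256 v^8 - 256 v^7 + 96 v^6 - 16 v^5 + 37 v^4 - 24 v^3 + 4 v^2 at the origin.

3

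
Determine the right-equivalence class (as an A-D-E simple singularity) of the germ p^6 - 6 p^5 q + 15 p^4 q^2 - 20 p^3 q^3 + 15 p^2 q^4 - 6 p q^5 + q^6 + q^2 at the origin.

A5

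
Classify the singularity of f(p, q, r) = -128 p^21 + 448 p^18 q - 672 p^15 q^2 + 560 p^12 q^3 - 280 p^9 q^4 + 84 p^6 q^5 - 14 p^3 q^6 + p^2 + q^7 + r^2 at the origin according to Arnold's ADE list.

The Hessian of f at 0 has rank 2. Corank 1: A-series; mu = 6 gives A_6.

A6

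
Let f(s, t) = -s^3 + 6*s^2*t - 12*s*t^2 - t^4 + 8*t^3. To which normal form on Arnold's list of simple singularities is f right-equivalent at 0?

E_6

The Hessian of f at 0 has rank 0. Corank 2; j^3 = -(s - 2*t)^3 is a perfect cube, so E-series; the 4-jet and mu = 6 give E_6.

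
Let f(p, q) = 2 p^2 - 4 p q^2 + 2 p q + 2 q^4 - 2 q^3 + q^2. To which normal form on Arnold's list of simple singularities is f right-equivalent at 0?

The Hessian of f at 0 has rank 2. Corank 0: nondegenerate Morse point, so A_1.

A1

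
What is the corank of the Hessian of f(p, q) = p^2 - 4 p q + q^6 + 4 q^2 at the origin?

The Hessian at 0 is [[2, -4], [-4, 8]] of rank 1; hence corank 1.

1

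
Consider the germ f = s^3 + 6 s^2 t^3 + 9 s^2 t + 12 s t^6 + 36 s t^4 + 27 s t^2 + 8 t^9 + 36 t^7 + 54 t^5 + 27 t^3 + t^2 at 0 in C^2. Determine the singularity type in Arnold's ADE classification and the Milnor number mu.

Type A2, Milnor number mu = 2.

The Hessian of f at 0 has rank 1. Corank 1: A-series; mu = 2 gives A_2.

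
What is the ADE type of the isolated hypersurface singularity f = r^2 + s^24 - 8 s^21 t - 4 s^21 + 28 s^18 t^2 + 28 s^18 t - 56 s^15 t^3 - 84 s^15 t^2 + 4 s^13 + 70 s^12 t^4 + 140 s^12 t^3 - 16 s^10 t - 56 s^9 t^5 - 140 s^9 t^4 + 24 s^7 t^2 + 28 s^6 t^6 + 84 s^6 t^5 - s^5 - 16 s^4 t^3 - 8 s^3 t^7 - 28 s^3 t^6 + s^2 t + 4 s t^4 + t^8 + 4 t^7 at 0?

D_9

The Hessian of f at 0 is [[0, 0, 0], [0, 0, 0], [0, 0, 2]] with rank 1, so corank 2. A Groebner basis of the Jacobian ideal J(f) in C{s,t,r} is {s^2*t^2, s^2*t + s^2/2 + s*t^3, s*t/2 + t^4, s^3, r}; counting standard monomials gives mu = 9. Corank 2; j^3 = s^2*t has shape L^2 M (L != M), so D-series; mu = 9 gives D_9.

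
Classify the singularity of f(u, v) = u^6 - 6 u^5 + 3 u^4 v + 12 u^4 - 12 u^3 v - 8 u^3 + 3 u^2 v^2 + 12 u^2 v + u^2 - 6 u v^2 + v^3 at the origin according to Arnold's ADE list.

A2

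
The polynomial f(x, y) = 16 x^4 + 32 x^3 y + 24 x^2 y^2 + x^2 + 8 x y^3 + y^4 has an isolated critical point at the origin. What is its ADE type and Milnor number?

Type A_{3}, Milnor number mu = 3.

The Hessian of f at 0 is [[2, 0], [0, 0]] with rank 1, so corank 1. A Groebner basis of the Jacobian ideal J(f) in C{x,y} is {y^3, x}; counting standard monomials gives mu = 3. Corank 1: A-series; mu = 3 gives A_3.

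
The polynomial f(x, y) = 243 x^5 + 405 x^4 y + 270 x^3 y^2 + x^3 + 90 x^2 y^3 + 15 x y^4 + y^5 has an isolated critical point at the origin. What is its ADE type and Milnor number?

The Hessian of f at 0 has rank 0. Corank 2; j^3 = x^3 is a perfect cube, so E-series; the 5-jet and mu = 8 give E_8.

Type E_{8}, Milnor number mu = 8.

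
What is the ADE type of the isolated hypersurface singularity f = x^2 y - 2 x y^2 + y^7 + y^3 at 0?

The Hessian of f at 0 has rank 0. Corank 2; j^3 = y*(x - y)^2 has shape L^2 M (L != M), so D-series; mu = 8 gives D_8.

D_{8}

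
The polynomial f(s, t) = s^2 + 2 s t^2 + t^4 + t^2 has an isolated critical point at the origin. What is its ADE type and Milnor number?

Type A1, Milnor number mu = 1.

The Hessian of f at 0 is [[2, 0], [0, 2]] with rank 2, so corank 0. A Groebner basis of the Jacobian ideal J(f) in C{s,t} is {s, t}; counting standard monomials gives mu = 1. Corank 0: nondegenerate Morse point, so A_1.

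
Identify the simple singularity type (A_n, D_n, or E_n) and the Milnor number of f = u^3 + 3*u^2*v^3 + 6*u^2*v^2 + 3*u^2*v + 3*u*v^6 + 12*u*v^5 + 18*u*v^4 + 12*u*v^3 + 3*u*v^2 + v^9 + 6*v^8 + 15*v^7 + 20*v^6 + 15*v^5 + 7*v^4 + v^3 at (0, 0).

Type E_6, Milnor number mu = 6.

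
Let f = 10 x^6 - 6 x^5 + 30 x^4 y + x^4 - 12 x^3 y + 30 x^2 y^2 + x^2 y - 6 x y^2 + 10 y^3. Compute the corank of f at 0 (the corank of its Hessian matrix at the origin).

2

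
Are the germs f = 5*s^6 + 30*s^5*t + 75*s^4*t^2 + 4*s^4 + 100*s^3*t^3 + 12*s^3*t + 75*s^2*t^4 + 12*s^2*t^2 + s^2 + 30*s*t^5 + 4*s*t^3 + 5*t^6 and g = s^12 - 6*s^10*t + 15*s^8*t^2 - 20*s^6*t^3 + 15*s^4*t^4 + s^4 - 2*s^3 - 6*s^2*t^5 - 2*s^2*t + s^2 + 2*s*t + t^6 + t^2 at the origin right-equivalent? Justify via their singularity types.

Yes.

The Hessian of f at 0 has rank 1. Corank 1: A-series; mu = 5 gives A_5. The Hessian of g at 0 has rank 1. Corank 1: A-series; mu = 5 gives A_5. Both have type A_5, hence right-equivalent.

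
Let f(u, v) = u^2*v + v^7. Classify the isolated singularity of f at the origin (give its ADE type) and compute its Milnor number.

Type D_{8}, Milnor number mu = 8.

The Hessian of f at 0 is [[0, 0], [0, 0]] with rank 0, so corank 2. A Groebner basis of the Jacobian ideal J(f) in C{u,v} is {u^2/7 + v^6, u^3, u*v}; counting standard monomials gives mu = 8. Corank 2; j^3 = u^2*v has shape L^2 M (L != M), so D-series; mu = 8 gives D_8.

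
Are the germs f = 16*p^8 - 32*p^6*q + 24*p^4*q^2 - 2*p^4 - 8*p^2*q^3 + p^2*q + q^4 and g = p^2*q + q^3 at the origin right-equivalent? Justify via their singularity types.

No.

The Hessian of f at 0 has rank 0. Corank 2; j^3 = p^2*q has shape L^2 M (L != M), so D-series; mu = 5 gives D_5. The Hessian of g at 0 has rank 0. Corank 2; j^3 = q*(p^2 + q^2) splits into three distinct lines over C (the quadratic factor has nonzero discriminant), so D_4. f is D_5 but g is D_4, hence not right-equivalent.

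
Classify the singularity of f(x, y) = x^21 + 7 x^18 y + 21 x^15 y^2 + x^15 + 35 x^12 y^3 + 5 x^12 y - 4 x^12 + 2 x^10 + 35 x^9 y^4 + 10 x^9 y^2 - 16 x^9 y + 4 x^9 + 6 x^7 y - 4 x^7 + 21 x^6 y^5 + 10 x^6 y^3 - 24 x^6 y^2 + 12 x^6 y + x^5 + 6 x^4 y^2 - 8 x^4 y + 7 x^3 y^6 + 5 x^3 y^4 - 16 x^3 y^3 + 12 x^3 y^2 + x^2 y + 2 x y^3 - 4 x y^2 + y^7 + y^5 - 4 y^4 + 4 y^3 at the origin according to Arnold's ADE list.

D8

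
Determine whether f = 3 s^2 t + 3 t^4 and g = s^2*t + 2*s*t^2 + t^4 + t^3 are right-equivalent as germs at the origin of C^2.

Yes.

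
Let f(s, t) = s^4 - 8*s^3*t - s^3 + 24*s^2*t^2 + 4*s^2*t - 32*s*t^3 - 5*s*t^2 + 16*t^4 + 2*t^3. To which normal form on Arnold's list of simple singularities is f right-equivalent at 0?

D_5

The Hessian of f at 0 has rank 0. Corank 2; j^3 = -(s - 2*t)*(s - t)^2 has shape L^2 M (L != M), so D-series; mu = 5 gives D_5.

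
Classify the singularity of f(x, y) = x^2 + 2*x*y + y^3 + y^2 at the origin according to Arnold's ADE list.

The Hessian of f at 0 has rank 1. Corank 1: A-series; mu = 2 gives A_2.

A_2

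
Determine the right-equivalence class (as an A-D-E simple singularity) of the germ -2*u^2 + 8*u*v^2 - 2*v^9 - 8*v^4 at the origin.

A8

The Hessian of f at 0 has rank 1. Corank 1: A-series; mu = 8 gives A_8.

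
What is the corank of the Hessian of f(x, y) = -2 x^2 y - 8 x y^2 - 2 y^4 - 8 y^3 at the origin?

2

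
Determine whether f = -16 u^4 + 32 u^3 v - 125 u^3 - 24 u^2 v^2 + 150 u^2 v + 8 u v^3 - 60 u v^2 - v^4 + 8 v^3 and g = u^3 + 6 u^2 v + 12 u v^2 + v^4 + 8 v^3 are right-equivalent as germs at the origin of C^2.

Yes.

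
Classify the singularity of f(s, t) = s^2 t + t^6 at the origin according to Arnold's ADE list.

D_7

The Hessian of f at 0 is [[0, 0], [0, 0]] with rank 0, so corank 2. A Groebner basis of the Jacobian ideal J(f) in C{s,t} is {s^2/6 + t^5, s^3, s*t}; counting standard monomials gives mu = 7. Corank 2; j^3 = s^2*t has shape L^2 M (L != M), so D-series; mu = 7 gives D_7.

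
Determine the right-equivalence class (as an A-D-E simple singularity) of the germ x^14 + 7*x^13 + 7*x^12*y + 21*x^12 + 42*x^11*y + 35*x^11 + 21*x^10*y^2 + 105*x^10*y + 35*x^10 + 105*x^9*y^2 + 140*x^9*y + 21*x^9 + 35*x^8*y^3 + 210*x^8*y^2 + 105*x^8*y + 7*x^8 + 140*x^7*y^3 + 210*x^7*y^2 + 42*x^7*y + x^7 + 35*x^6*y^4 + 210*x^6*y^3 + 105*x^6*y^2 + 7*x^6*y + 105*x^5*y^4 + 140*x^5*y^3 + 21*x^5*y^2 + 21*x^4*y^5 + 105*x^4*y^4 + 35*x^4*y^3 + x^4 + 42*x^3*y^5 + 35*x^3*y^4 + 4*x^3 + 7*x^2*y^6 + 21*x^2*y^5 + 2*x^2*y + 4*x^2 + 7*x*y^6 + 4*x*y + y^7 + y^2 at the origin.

A_6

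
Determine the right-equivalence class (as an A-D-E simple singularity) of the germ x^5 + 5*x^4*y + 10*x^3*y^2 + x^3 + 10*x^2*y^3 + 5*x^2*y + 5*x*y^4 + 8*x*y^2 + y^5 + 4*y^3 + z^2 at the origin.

The Hessian of f at 0 has rank 1. Corank 2; j^3 = (x + y)*(x + 2*y)^2 has shape L^2 M (L != M), so D-series; mu = 6 gives D_6.

D_{6}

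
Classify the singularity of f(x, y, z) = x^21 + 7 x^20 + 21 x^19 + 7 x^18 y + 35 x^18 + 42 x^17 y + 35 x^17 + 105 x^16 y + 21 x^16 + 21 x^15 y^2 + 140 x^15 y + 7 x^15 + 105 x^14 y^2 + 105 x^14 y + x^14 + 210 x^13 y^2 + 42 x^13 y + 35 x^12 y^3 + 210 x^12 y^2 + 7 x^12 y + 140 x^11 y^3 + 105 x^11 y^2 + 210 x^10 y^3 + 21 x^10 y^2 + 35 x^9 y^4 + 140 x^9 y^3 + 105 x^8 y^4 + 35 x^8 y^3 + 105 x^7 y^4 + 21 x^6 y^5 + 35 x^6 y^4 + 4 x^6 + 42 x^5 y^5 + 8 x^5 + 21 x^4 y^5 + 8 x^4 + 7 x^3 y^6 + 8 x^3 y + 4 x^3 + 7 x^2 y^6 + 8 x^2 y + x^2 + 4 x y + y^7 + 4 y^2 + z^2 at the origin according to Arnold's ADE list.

The Hessian of f at 0 has rank 2. Corank 1: A-series; mu = 6 gives A_6.

A_{6}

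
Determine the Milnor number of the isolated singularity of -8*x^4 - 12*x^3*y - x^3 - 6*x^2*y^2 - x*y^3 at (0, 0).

7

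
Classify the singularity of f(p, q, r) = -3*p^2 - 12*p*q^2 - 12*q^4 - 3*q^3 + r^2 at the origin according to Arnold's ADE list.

A_2

The Hessian of f at 0 has rank 2. Corank 1: A-series; mu = 2 gives A_2.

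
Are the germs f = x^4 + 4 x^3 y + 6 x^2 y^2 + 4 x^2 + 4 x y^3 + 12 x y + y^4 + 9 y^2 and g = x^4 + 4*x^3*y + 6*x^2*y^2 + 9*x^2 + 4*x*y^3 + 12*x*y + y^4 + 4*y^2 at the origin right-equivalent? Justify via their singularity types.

Yes.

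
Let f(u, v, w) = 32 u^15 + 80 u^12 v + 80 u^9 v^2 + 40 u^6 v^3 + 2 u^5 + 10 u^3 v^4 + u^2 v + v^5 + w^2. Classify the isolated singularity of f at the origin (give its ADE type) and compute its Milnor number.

Type D_6, Milnor number mu = 6.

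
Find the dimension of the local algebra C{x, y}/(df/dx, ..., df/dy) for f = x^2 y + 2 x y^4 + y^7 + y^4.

5

The Hessian of f at 0 has rank 0. Corank 2; j^3 = x^2*y has shape L^2 M (L != M), so D-series; mu = 5 gives D_5.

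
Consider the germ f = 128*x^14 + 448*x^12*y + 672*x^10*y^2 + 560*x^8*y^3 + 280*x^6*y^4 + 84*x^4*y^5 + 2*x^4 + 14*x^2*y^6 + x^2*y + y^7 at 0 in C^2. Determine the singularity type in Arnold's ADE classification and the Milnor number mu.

The Hessian of f at 0 is [[0, 0], [0, 0]] with rank 0, so corank 2. A Groebner basis of the Jacobian ideal J(f) in C{x,y} is {x^2/7 + y^6, x^3, x*y}; counting standard monomials gives mu = 8. Corank 2; j^3 = x^2*y has shape L^2 M (L != M), so D-series; mu = 8 gives D_8.

Type D_{8}, Milnor number mu = 8.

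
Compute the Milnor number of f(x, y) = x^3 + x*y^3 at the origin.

7

The Hessian of f at 0 has rank 0. Corank 2; j^3 = x^3 is a perfect cube, so E-series; the 4-jet and mu = 7 give E_7.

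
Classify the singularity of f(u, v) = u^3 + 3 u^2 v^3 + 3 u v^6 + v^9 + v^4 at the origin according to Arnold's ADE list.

E6

The Hessian of f at 0 is [[0, 0], [0, 0]] with rank 0, so corank 2. A Groebner basis of the Jacobian ideal J(f) in C{u,v} is {v^3, u^2}; counting standard monomials gives mu = 6. Corank 2; j^3 = u^3 is a perfect cube, so E-series; the 4-jet and mu = 6 give E_6.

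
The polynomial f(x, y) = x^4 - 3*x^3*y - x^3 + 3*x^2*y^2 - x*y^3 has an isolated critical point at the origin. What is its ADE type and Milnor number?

Type E7, Milnor number mu = 7.

The Hessian of f at 0 is [[0, 0], [0, 0]] with rank 0, so corank 2. A Groebner basis of the Jacobian ideal J(f) in C{x,y} is {3*x^2 + y^4 + y^3, x^3, x^2*y - x^2 - y^3/3, -2*x^2 + x*y^2 - 2*y^3/3}; counting standard monomials gives mu = 7. Corank 2; j^3 = -x^3 is a perfect cube, so E-series; the 4-jet and mu = 7 give E_7.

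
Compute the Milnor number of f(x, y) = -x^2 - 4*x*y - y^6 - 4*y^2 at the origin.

5

The Hessian of f at 0 is [[-2, -4], [-4, -8]] with rank 1, so corank 1. A Groebner basis of the Jacobian ideal J(f) in C{x,y} is {y^5, x + 2*y}; counting standard monomials gives mu = 5. Corank 1: A-series; mu = 5 gives A_5.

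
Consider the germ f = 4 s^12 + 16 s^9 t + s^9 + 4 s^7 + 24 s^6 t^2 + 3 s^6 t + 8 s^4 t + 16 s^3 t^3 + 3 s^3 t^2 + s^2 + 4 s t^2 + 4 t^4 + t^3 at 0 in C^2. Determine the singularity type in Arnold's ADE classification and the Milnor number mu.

Type A_2, Milnor number mu = 2.

The Hessian of f at 0 has rank 1. Corank 1: A-series; mu = 2 gives A_2.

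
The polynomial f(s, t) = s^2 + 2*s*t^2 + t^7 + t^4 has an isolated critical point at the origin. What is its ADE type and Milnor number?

The Hessian of f at 0 has rank 1. Corank 1: A-series; mu = 6 gives A_6.

Type A6, Milnor number mu = 6.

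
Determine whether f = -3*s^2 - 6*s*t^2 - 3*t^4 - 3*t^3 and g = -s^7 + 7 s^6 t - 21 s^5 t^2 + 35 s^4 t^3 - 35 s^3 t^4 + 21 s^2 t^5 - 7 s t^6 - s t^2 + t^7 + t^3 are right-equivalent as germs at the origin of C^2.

No.

The Hessian of f at 0 has rank 1. Corank 1: A-series; mu = 2 gives A_2. The Hessian of g at 0 has rank 0. Corank 2; j^3 = -t^2*(s - t) has shape L^2 M (L != M), so D-series; mu = 8 gives D_8. f is A_2 but g is D_8, hence not right-equivalent.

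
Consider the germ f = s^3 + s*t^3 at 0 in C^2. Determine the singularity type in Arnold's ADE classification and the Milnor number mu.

Type E_7, Milnor number mu = 7.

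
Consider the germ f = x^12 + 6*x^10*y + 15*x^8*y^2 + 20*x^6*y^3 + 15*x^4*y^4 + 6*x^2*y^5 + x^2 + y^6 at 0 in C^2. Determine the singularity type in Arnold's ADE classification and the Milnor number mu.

Type A_{5}, Milnor number mu = 5.

The Hessian of f at 0 has rank 1. Corank 1: A-series; mu = 5 gives A_5.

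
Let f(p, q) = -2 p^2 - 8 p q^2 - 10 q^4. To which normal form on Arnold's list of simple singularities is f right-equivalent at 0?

The Hessian of f at 0 has rank 1. Corank 1: A-series; mu = 3 gives A_3.

A3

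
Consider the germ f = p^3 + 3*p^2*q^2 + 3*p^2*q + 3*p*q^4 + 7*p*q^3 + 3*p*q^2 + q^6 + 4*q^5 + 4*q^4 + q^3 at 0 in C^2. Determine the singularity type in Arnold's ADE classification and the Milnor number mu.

Type E7, Milnor number mu = 7.

The Hessian of f at 0 has rank 0. Corank 2; j^3 = (p + q)^3 is a perfect cube, so E-series; the 4-jet and mu = 7 give E_7.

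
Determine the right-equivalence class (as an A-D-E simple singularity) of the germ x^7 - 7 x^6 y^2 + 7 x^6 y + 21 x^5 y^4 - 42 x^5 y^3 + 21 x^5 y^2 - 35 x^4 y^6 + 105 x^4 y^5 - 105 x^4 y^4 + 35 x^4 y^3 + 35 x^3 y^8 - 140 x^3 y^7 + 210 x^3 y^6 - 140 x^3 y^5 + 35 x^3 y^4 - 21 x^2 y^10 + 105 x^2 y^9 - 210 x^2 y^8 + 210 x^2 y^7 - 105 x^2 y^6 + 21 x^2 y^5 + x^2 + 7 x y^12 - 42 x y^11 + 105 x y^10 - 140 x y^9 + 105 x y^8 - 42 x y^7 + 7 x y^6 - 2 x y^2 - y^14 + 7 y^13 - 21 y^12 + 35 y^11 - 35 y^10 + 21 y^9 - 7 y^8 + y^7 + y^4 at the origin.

A6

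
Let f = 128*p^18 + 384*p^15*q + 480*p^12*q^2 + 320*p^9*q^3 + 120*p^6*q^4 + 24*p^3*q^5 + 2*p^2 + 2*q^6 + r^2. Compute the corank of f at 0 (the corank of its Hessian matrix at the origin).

1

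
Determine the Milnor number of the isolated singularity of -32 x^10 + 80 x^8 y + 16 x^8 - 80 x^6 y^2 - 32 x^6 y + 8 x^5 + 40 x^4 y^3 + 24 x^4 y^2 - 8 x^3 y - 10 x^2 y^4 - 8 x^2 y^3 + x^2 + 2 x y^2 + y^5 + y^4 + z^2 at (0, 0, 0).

4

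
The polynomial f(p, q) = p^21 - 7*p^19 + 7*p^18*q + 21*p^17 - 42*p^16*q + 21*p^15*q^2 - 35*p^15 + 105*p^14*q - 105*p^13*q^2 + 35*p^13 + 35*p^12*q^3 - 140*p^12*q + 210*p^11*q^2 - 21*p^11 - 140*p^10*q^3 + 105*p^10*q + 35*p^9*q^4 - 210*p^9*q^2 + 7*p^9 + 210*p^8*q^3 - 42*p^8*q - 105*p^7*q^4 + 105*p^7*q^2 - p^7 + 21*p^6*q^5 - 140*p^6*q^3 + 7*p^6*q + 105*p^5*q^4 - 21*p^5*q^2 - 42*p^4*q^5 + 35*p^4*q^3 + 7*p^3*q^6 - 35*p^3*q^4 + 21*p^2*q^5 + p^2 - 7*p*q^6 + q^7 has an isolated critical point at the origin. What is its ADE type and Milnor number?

Type A_6, Milnor number mu = 6.

The Hessian of f at 0 has rank 1. Corank 1: A-series; mu = 6 gives A_6.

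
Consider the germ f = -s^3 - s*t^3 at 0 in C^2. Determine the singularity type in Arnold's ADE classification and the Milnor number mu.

The Hessian of f at 0 is [[0, 0], [0, 0]] with rank 0, so corank 2. A Groebner basis of the Jacobian ideal J(f) in C{s,t} is {s^3, s*t^2, 3*s^2 + t^3}; counting standard monomials gives mu = 7. Corank 2; j^3 = -s^3 is a perfect cube, so E-series; the 4-jet and mu = 7 give E_7.

Type E_{7}, Milnor number mu = 7.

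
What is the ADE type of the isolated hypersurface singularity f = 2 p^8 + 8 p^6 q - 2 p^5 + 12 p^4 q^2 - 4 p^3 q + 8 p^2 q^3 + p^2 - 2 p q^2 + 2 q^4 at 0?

A_{3}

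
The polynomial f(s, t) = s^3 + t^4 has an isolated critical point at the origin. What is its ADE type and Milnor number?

Type E_{6}, Milnor number mu = 6.

The Hessian of f at 0 is [[0, 0], [0, 0]] with rank 0, so corank 2. A Groebner basis of the Jacobian ideal J(f) in C{s,t} is {t^3, s^2}; counting standard monomials gives mu = 6. Corank 2; j^3 = s^3 is a perfect cube, so E-series; the 4-jet and mu = 6 give E_6.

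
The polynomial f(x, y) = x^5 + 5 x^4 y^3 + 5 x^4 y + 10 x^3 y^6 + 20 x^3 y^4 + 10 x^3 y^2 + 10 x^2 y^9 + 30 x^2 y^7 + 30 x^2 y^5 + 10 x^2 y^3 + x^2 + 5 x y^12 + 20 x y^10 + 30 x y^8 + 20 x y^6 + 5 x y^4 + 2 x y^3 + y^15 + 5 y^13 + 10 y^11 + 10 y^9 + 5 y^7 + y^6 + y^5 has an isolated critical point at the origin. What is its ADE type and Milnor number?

Type A4, Milnor number mu = 4.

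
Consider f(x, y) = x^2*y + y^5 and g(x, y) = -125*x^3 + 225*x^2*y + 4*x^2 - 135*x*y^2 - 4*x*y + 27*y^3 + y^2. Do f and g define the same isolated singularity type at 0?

The Hessian of f at 0 has rank 0. Corank 2; j^3 = x^2*y has shape L^2 M (L != M), so D-series; mu = 6 gives D_6. The Hessian of g at 0 has rank 1. Corank 1: A-series; mu = 2 gives A_2. f is D_6 but g is A_2, hence not right-equivalent.

No.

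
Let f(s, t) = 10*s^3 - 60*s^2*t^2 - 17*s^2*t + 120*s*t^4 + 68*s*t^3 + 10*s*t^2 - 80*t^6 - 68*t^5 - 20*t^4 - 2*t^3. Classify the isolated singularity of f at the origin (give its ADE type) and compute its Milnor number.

The Hessian of f at 0 is [[0, 0], [0, 0]] with rank 0, so corank 2. A Groebner basis of the Jacobian ideal J(f) in C{s,t} is {t^3, s^2 - 2*t^2/11, s*t - 5*t^2/11}; counting standard monomials gives mu = 4. Corank 2; j^3 = (2*s - t)*(5*s^2 - 6*s*t + 2*t^2) splits into three distinct lines over C (the quadratic factor has nonzero discriminant), so D_4.

Type D_{4}, Milnor number mu = 4.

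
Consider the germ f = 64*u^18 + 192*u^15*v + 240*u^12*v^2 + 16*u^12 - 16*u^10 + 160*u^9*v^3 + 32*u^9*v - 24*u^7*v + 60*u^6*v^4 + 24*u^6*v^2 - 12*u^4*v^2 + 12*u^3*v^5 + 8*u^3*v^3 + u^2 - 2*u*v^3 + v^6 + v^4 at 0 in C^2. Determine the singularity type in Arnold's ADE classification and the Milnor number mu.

The Hessian of f at 0 has rank 1. Corank 1: A-series; mu = 3 gives A_3.

Type A_3, Milnor number mu = 3.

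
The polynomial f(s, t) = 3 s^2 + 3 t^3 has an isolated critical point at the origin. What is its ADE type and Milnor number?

Type A2, Milnor number mu = 2.

The Hessian of f at 0 has rank 1. Corank 1: A-series; mu = 2 gives A_2.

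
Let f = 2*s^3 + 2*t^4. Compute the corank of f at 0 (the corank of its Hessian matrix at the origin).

The Hessian at 0 is [[0, 0], [0, 0]] of rank 0; hence corank 2.

2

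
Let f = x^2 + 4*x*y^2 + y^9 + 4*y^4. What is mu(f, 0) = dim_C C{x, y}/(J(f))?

The Hessian of f at 0 is [[2, 0], [0, 0]] with rank 1, so corank 1. A Groebner basis of the Jacobian ideal J(f) in C{x,y} is {x^4, x/2 + y^2}; counting standard monomials gives mu = 8. Corank 1: A-series; mu = 8 gives A_8.

8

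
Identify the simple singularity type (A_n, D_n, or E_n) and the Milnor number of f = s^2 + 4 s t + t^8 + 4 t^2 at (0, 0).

Type A7, Milnor number mu = 7.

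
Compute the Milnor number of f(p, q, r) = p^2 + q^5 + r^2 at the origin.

The Hessian of f at 0 has rank 2. Corank 1: A-series; mu = 4 gives A_4.

4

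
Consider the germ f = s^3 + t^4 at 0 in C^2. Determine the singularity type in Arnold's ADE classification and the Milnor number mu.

The Hessian of f at 0 is [[0, 0], [0, 0]] with rank 0, so corank 2. A Groebner basis of the Jacobian ideal J(f) in C{s,t} is {t^3, s^2}; counting standard monomials gives mu = 6. Corank 2; j^3 = s^3 is a perfect cube, so E-series; the 4-jet and mu = 6 give E_6.

Type E_{6}, Milnor number mu = 6.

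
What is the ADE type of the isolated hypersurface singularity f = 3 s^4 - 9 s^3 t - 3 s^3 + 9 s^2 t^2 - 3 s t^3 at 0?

The Hessian of f at 0 has rank 0. Corank 2; j^3 = -3*s^3 is a perfect cube, so E-series; the 4-jet and mu = 7 give E_7.

E7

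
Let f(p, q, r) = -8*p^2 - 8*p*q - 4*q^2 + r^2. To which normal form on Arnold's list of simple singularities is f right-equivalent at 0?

A_1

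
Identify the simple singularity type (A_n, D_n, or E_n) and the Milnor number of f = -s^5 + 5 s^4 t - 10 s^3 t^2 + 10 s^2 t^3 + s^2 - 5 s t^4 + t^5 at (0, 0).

Type A_4, Milnor number mu = 4.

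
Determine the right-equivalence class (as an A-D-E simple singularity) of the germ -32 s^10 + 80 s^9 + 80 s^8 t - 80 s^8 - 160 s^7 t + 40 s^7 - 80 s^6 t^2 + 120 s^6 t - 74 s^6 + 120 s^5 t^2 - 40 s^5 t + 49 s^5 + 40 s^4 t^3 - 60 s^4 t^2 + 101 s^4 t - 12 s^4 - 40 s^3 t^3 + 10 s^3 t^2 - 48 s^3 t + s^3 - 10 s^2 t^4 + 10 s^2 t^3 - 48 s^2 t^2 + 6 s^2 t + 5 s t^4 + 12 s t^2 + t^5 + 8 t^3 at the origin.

E_8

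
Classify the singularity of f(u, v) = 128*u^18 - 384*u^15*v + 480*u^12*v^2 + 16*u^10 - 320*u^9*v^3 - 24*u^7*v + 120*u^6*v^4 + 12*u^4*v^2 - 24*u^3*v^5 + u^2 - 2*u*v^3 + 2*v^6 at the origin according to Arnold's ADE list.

The Hessian of f at 0 has rank 1. Corank 1: A-series; mu = 5 gives A_5.

A_{5}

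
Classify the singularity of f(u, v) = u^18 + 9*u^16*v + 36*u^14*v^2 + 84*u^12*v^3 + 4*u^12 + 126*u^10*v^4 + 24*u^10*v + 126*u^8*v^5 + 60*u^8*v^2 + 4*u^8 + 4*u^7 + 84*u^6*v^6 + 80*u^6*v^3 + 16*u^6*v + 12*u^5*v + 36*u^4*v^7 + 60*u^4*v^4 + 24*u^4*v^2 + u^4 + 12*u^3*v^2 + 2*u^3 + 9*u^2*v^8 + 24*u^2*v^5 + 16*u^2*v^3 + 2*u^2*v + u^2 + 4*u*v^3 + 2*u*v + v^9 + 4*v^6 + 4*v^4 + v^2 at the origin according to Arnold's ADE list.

The Hessian of f at 0 is [[2, 2], [2, 2]] with rank 1, so corank 1. A Groebner basis of the Jacobian ideal J(f) in C{u,v} is {-2591*u^2/3968 + u*v^3 - 469*u*v^2/992 - 407*u*v/1984 - 1477*u/3968 - 427*v^3/496 + 75*v^2/992 - 1477*v/3968, 429*u^2/496 + 23*u*v^2/124 + 85*u*v/248 + 239*u/496 + v^4 + 45*v^3/62 - 5*v^2/124 + 239*v/496, u^3 + 397*u^2/496 - 177*u*v^2/124 + 381*u*v/248 - 17*u/496 - 39*v^3/62 + 87*v^2/124 - 17*v/496, u^2*v - 251*u^2/992 + 423*u*v^2/248 - 259*u*v/496 + 7*u/992 + 89*v^3/124 - 65*v^2/248 + 7*v/992}; counting standard monomials gives mu = 8. Corank 1: A-series; mu = 8 gives A_8.

A8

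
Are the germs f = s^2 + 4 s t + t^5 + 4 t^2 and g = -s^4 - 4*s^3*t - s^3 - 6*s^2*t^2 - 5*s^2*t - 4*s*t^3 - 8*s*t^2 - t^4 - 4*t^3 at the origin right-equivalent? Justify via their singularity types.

No.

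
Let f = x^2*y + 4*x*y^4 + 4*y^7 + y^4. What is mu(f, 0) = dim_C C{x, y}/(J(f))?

5

The Hessian of f at 0 has rank 0. Corank 2; j^3 = x^2*y has shape L^2 M (L != M), so D-series; mu = 5 gives D_5.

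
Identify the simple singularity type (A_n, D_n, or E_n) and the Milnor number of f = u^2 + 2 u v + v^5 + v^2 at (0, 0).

Type A4, Milnor number mu = 4.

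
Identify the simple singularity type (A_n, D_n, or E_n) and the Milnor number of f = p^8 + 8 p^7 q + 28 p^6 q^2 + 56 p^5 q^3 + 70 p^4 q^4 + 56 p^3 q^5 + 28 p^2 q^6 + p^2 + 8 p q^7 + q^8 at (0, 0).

Type A7, Milnor number mu = 7.

The Hessian of f at 0 is [[2, 0], [0, 0]] with rank 1, so corank 1. A Groebner basis of the Jacobian ideal J(f) in C{p,q} is {q^7, p}; counting standard monomials gives mu = 7. Corank 1: A-series; mu = 7 gives A_7.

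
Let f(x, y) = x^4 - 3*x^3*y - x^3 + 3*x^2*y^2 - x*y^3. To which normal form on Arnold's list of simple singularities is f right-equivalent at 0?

E_7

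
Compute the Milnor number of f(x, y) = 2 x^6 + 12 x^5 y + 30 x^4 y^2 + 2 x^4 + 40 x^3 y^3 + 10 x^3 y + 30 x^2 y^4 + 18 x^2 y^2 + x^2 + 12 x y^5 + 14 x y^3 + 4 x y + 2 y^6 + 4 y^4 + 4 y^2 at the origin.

5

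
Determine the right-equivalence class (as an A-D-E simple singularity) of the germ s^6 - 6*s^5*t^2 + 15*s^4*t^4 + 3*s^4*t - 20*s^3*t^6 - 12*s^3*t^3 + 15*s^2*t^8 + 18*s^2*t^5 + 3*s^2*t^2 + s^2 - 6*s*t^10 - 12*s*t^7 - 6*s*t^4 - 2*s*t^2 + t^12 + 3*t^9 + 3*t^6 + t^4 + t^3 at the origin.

A_2

The Hessian of f at 0 has rank 1. Corank 1: A-series; mu = 2 gives A_2.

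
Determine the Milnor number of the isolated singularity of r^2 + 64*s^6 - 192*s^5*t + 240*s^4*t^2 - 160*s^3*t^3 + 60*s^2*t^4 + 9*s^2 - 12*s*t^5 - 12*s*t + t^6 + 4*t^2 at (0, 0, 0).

5

The Hessian of f at 0 has rank 2. Corank 1: A-series; mu = 5 gives A_5.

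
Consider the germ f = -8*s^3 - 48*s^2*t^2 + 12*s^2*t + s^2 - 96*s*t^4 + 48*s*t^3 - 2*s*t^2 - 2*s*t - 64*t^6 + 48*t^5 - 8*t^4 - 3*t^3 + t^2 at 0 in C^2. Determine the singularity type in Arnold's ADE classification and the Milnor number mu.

Type A2, Milnor number mu = 2.

The Hessian of f at 0 is [[2, -2], [-2, 2]] with rank 1, so corank 1. A Groebner basis of the Jacobian ideal J(f) in C{s,t} is {t^2, s - t}; counting standard monomials gives mu = 2. Corank 1: A-series; mu = 2 gives A_2.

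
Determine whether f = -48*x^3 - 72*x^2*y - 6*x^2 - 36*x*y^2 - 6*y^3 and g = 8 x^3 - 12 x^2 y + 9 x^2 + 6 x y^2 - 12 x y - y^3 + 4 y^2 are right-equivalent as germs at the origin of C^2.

Yes.

The Hessian of f at 0 has rank 1. Corank 1: A-series; mu = 2 gives A_2. The Hessian of g at 0 has rank 1. Corank 1: A-series; mu = 2 gives A_2. Both have type A_2, hence right-equivalent.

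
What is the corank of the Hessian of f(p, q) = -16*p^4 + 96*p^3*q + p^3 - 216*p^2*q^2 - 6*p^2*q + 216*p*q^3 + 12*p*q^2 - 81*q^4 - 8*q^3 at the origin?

2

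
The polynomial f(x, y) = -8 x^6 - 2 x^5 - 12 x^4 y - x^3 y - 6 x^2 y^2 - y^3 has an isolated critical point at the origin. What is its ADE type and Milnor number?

Type E_7, Milnor number mu = 7.

The Hessian of f at 0 has rank 0. Corank 2; j^3 = -y^3 is a perfect cube, so E-series; the 4-jet and mu = 7 give E_7.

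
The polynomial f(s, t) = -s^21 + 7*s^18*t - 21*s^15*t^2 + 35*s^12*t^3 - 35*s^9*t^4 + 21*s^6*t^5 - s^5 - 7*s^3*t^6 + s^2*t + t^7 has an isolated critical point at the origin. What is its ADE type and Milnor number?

The Hessian of f at 0 is [[0, 0], [0, 0]] with rank 0, so corank 2. A Groebner basis of the Jacobian ideal J(f) in C{s,t} is {s^2/7 + t^6, s^3, s*t}; counting standard monomials gives mu = 8. Corank 2; j^3 = s^2*t has shape L^2 M (L != M), so D-series; mu = 8 gives D_8.

Type D8, Milnor number mu = 8.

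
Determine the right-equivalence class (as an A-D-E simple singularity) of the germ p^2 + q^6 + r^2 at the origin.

The Hessian of f at 0 is [[2, 0, 0], [0, 0, 0], [0, 0, 2]] with rank 2, so corank 1. A Groebner basis of the Jacobian ideal J(f) in C{p,q,r} is {q^5, p, r}; counting standard monomials gives mu = 5. Corank 1: A-series; mu = 5 gives A_5.

A_5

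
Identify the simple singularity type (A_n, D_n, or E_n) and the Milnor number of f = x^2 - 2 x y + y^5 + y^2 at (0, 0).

The Hessian of f at 0 has rank 1. Corank 1: A-series; mu = 4 gives A_4.

Type A_4, Milnor number mu = 4.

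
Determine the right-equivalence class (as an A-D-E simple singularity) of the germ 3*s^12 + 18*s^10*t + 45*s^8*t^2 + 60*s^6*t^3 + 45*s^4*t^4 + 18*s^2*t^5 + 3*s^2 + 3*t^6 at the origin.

The Hessian of f at 0 is [[6, 0], [0, 0]] with rank 1, so corank 1. A Groebner basis of the Jacobian ideal J(f) in C{s,t} is {t^5, s}; counting standard monomials gives mu = 5. Corank 1: A-series; mu = 5 gives A_5.

A_5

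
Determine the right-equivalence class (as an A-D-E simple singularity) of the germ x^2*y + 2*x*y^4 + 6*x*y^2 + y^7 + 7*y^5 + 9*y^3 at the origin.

The Hessian of f at 0 has rank 0. Corank 2; j^3 = y*(x + 3*y)^2 has shape L^2 M (L != M), so D-series; mu = 6 gives D_6.

D6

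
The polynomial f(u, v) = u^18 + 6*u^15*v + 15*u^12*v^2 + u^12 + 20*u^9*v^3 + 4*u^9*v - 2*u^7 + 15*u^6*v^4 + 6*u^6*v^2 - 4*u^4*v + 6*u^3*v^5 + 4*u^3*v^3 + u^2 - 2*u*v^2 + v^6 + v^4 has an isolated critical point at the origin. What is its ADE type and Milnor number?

Type A5, Milnor number mu = 5.

The Hessian of f at 0 is [[2, 0], [0, 0]] with rank 1, so corank 1. A Groebner basis of the Jacobian ideal J(f) in C{u,v} is {u^3, u^2*v, -u + v^2}; counting standard monomials gives mu = 5. Corank 1: A-series; mu = 5 gives A_5.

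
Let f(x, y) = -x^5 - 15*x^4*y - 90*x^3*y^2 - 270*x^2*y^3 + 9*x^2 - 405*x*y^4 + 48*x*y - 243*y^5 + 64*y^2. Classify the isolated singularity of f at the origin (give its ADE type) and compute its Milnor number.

Type A_{4}, Milnor number mu = 4.

The Hessian of f at 0 has rank 1. Corank 1: A-series; mu = 4 gives A_4.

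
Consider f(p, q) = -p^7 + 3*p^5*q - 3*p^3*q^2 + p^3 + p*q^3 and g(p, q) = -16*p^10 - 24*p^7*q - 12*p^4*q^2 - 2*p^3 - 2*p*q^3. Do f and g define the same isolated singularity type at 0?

Yes.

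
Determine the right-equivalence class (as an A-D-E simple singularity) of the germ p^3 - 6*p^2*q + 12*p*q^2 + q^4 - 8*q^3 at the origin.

E6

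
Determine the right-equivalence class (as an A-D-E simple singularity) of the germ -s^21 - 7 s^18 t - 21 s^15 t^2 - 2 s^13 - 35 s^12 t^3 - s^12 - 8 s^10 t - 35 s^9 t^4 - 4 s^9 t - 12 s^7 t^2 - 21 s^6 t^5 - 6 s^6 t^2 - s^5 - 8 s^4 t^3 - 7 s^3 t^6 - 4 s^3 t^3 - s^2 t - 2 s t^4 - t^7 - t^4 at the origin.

The Hessian of f at 0 has rank 0. Corank 2; j^3 = -s^2*t has shape L^2 M (L != M), so D-series; mu = 5 gives D_5.

D_{5}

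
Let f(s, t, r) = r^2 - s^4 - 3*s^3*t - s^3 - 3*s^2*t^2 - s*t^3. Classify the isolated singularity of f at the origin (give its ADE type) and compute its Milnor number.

Type E_{7}, Milnor number mu = 7.

The Hessian of f at 0 is [[0, 0, 0], [0, 0, 0], [0, 0, 2]] with rank 1, so corank 2. A Groebner basis of the Jacobian ideal J(f) in C{s,t,r} is {3*s^2 + t^4 + t^3, s^3, s^2*t - s^2 - t^3/3, 2*s^2 + s*t^2 + 2*t^3/3, r}; counting standard monomials gives mu = 7. Corank 2; j^3 = -s^3 is a perfect cube, so E-series; the 4-jet and mu = 7 give E_7.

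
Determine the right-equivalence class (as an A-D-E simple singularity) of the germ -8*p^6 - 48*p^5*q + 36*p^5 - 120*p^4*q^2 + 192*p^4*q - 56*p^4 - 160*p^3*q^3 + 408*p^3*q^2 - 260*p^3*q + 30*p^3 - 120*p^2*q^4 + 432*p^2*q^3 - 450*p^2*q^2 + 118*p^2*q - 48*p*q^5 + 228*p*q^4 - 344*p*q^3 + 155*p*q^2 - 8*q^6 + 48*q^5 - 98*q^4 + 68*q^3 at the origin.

The Hessian of f at 0 is [[0, 0], [0, 0]] with rank 0, so corank 2. A Groebner basis of the Jacobian ideal J(f) in C{p,q} is {q^3, p^2 - 47*q^2/26, p*q + 35*q^2/26}; counting standard monomials gives mu = 4. Corank 2; j^3 = (3*p + 4*q)*(10*p^2 + 26*p*q + 17*q^2) splits into three distinct lines over C (the quadratic factor has nonzero discriminant), so D_4.

D_4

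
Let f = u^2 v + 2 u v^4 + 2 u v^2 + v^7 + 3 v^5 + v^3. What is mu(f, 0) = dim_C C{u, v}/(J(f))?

6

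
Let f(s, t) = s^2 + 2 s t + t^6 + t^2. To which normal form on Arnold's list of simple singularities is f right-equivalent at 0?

The Hessian of f at 0 has rank 1. Corank 1: A-series; mu = 5 gives A_5.

A_5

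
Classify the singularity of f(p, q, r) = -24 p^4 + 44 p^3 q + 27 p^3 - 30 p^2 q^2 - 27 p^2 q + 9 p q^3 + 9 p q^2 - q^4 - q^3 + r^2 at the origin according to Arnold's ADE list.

E_7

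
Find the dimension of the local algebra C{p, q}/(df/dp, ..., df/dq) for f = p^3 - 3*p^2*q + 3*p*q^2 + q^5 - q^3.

The Hessian of f at 0 is [[0, 0], [0, 0]] with rank 0, so corank 2. A Groebner basis of the Jacobian ideal J(f) in C{p,q} is {q^4, p^2 - 2*p*q + q^2}; counting standard monomials gives mu = 8. Corank 2; j^3 = (p - q)^3 is a perfect cube, so E-series; the 5-jet and mu = 8 give E_8.

8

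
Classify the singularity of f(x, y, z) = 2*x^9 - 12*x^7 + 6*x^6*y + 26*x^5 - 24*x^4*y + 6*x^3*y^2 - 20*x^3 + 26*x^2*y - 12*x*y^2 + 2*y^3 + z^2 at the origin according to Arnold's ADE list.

The Hessian of f at 0 is [[0, 0, 0], [0, 0, 0], [0, 0, 2]] with rank 1, so corank 2. A Groebner basis of the Jacobian ideal J(f) in C{x,y,z} is {y^3, x^2 - 3*y^2/11, x*y - 6*y^2/11, z}; counting standard monomials gives mu = 4. Corank 2; j^3 = -2*(2*x - y)*(5*x^2 - 4*x*y + y^2) splits into three distinct lines over C (the quadratic factor has nonzero discriminant), so D_4.

D4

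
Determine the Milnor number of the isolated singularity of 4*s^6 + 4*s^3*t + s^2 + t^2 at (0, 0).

1

The Hessian of f at 0 has rank 2. Corank 0: nondegenerate Morse point, so A_1.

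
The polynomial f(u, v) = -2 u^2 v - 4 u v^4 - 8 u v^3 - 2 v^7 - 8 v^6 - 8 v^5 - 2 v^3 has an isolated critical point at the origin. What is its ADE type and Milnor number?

Type D_{4}, Milnor number mu = 4.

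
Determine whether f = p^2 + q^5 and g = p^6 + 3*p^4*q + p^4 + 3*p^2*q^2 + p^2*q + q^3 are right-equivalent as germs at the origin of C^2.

The Hessian of f at 0 has rank 1. Corank 1: A-series; mu = 4 gives A_4. The Hessian of g at 0 has rank 0. Corank 2; j^3 = q*(p^2 + q^2) splits into three distinct lines over C (the quadratic factor has nonzero discriminant), so D_4. f is A_4 but g is D_4, hence not right-equivalent.

No.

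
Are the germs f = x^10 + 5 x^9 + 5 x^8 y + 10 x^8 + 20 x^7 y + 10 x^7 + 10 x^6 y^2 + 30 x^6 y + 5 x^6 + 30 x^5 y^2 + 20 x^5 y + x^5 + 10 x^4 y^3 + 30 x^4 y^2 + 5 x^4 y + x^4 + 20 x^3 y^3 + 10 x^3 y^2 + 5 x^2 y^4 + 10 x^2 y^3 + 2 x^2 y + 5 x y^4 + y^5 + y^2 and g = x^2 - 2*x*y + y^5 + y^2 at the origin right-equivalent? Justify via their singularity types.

Yes.

The Hessian of f at 0 has rank 1. Corank 1: A-series; mu = 4 gives A_4. The Hessian of g at 0 has rank 1. Corank 1: A-series; mu = 4 gives A_4. Both have type A_4, hence right-equivalent.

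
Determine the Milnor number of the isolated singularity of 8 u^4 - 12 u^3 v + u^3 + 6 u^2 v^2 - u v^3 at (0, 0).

The Hessian of f at 0 is [[0, 0], [0, 0]] with rank 0, so corank 2. A Groebner basis of the Jacobian ideal J(f) in C{u,v} is {3*u^2/4 + v^4 - v^3/4, u^3, u^2*v + u^2/4 - v^3/12, u^2 + u*v^2 - v^3/3}; counting standard monomials gives mu = 7. Corank 2; j^3 = u^3 is a perfect cube, so E-series; the 4-jet and mu = 7 give E_7.

7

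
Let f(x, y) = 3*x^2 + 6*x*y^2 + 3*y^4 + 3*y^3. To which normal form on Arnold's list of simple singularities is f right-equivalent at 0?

The Hessian of f at 0 has rank 1. Corank 1: A-series; mu = 2 gives A_2.

A_2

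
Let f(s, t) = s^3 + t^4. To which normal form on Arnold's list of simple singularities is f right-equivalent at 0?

The Hessian of f at 0 is [[0, 0], [0, 0]] with rank 0, so corank 2. A Groebner basis of the Jacobian ideal J(f) in C{s,t} is {t^3, s^2}; counting standard monomials gives mu = 6. Corank 2; j^3 = s^3 is a perfect cube, so E-series; the 4-jet and mu = 6 give E_6.

E_{6}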